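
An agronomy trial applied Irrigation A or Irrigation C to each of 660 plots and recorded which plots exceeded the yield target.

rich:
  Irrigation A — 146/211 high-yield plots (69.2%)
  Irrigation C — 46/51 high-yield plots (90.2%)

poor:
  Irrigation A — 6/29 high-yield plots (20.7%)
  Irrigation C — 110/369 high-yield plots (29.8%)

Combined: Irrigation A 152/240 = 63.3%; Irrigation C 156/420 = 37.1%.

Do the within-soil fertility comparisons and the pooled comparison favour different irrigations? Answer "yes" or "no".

yes

Within each soil fertility level (rich 69.2% vs 90.2%; poor 20.7% vs 29.8%), Irrigation C has the higher rate every time. Pooled: 63.3% vs 37.1% — Irrigation A has the higher rate overall. The two comparisons disagree.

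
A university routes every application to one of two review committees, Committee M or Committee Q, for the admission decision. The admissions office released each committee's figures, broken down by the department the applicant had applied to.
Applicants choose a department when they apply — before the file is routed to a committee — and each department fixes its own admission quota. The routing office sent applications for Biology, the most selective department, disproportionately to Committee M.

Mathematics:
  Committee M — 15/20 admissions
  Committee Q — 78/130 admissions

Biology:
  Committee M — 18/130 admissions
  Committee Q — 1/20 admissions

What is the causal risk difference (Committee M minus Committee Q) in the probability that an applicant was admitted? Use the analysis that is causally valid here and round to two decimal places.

Here department is a common cause — it drives both which review committee a case falls under and the outcome. The crude comparison mixes populations; the stratum-specific rates are the causally relevant ones.
Adjusting over the population distribution of department: 0.500·(0.750−0.600) + 0.500·(0.138−0.050) = +0.119.

+0.12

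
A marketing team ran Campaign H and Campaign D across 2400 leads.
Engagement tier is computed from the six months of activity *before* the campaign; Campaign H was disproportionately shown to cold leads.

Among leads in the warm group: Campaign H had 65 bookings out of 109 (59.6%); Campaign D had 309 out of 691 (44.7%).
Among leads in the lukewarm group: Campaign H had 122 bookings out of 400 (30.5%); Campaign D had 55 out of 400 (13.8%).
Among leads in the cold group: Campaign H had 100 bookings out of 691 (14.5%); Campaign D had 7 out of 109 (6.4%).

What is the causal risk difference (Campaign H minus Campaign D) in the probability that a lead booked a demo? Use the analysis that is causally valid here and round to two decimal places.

Engagement tier is set before the campaign has any effect — it is not caused by the campaign — and it independently drives the outcome. That makes it a confounder, so the causal comparison is within engagement tier levels.
Adjusting over the population distribution of engagement tier: 0.333·(0.596−0.447) + 0.333·(0.305−0.138) + 0.333·(0.145−0.064) = +0.132.

+0.13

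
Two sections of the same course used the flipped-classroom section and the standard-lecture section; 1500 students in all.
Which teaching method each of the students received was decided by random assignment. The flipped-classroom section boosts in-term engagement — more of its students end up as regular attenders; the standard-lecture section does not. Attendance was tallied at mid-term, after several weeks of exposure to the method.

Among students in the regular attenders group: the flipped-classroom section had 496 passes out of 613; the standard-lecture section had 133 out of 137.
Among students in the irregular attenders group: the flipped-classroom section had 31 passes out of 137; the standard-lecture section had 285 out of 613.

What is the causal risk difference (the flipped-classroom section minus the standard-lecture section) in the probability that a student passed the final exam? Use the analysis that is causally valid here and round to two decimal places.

The distribution of mid-term attendance is itself part of what the teaching method does — it is an intermediate outcome. Holding it fixed would remove that part of the effect; the total effect is the pooled difference.
The causal difference is the pooled difference: 0.703 − 0.557 = +0.145.

+0.15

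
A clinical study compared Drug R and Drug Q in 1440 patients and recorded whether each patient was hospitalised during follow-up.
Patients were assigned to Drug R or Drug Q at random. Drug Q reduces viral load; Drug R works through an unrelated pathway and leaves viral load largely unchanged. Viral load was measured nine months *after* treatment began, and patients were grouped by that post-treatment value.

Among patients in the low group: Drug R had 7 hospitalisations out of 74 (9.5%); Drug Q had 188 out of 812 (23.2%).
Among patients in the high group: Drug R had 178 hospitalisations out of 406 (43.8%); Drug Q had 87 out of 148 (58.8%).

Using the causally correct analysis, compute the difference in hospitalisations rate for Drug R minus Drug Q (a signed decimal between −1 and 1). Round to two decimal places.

+0.10

The viral load-specific comparison favours Drug R throughout, but the pooled figures favour Drug Q. The question is whether to condition on viral load.
Viral load is downstream of the drug. One should not condition on a consequence of treatment, so the overall rates are the right comparison.
The causal difference is the pooled difference: 0.385 − 0.286 = +0.099.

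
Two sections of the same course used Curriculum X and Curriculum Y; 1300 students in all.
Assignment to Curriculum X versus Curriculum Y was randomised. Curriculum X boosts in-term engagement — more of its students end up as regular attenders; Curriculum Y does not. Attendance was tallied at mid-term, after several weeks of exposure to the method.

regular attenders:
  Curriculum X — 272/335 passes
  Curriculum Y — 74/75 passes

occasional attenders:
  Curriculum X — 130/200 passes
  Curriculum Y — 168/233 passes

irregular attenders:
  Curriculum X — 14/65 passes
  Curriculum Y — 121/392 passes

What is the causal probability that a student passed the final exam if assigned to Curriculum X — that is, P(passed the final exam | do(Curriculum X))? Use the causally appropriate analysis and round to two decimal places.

Because the teaching method influences mid-term attendance, mid-term attendance is a post-treatment mediator, not a confounder. Stratifying on it would bias the estimate; the causal effect is the crude pooled difference.
So P(outcome | do(Curriculum X)) is just the pooled rate for Curriculum X: 416/600 = 0.693.

0.69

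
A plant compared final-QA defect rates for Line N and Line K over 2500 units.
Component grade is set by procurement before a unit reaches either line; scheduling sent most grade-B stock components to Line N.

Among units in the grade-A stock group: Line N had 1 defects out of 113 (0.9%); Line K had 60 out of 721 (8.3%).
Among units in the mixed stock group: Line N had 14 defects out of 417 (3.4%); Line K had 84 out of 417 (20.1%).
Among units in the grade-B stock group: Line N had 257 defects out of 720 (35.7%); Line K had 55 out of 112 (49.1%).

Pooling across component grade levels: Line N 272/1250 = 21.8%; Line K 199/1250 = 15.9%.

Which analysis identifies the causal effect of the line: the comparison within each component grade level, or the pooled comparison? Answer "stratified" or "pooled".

The imbalance in component grade arose from how units were allocated, not from anything the line did; and component grade independently affects the outcome. The pooled gap is confounded — condition on component grade.
Within each level — grade-A stock: 0.9% vs 8.3%; mixed stock: 3.4% vs 20.1%; grade-B stock: 35.7% vs 49.1% — Line N is lower every time.

stratified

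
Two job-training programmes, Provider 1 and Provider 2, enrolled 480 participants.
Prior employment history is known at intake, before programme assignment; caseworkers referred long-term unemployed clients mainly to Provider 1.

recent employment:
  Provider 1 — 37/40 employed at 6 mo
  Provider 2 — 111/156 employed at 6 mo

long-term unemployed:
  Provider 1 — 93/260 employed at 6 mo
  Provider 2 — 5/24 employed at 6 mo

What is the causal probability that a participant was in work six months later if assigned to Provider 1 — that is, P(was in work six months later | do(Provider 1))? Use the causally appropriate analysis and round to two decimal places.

0.59

Prior employment history differs across programmes for reasons unrelated to any effect of the programme itself, and it separately predicts the outcome — a classic confounder. We must compare within prior employment history levels.
Standardising Provider 1 to the population prior employment history mix: 0.408·37/40 + 0.592·93/260 = 0.589.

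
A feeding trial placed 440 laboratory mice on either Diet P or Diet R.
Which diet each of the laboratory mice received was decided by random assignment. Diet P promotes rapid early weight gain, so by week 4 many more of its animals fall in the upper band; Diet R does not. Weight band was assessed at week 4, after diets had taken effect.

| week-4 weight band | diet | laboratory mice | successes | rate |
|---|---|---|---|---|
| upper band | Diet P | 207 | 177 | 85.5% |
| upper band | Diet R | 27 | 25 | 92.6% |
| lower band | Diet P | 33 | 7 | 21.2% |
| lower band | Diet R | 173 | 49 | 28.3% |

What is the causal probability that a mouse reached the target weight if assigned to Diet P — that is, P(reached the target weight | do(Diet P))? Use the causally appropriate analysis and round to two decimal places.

Week-4 weight band lies on the pathway diet → week-4 weight band → outcome, so adjusting for it blocks the indirect effect. For the total causal effect of diet, use the unadjusted pooled rates.
So P(outcome | do(Diet P)) is just the pooled rate for Diet P: 184/240 = 0.767.

0.77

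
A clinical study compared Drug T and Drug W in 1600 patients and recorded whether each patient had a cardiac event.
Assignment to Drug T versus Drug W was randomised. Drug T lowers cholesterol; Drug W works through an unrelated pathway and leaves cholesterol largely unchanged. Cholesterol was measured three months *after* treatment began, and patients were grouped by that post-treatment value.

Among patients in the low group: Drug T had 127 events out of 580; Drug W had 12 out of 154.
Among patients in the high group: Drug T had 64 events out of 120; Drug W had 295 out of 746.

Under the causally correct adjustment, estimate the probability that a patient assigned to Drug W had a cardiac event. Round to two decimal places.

Because the drug influences cholesterol, cholesterol is a post-treatment mediator, not a confounder. Stratifying on it would bias the estimate; the causal effect is the crude pooled difference.
So P(outcome | do(Drug W)) is just the pooled rate for Drug W: 307/900 = 0.341.

0.34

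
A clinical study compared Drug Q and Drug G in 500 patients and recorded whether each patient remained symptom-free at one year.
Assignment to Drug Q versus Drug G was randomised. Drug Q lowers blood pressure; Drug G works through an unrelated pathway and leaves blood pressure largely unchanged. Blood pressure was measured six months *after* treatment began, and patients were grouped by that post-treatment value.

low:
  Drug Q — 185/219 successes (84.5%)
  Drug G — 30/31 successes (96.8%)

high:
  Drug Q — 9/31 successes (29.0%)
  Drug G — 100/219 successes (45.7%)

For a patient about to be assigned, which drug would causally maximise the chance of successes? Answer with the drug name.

The stratified and pooled comparisons disagree (Drug G wins within each blood pressure; Drug Q wins overall), so the answer turns on the causal role of blood pressure.
Blood pressure lies on the pathway drug → blood pressure → outcome, so adjusting for it blocks the indirect effect. For the total causal effect of drug, use the unadjusted pooled rates.
Pooled: Drug Q 77.6% vs Drug G 52.0%; Drug Q is higher overall.

Drug Q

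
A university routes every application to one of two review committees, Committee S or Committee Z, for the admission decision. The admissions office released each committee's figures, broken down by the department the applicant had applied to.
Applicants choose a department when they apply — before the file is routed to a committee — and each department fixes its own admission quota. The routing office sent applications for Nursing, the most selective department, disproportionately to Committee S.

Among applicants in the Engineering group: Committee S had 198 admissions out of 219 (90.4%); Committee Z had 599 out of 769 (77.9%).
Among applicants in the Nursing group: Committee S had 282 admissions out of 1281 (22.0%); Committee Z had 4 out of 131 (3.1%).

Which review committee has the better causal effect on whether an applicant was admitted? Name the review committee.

Committee S is higher inside every department stratum but Committee Z is higher in aggregate. Whether to stratify depends on how department relates to the review committee.
Department is set before the review committee has any effect — it is not caused by the review committee — and it independently drives the outcome. That makes it a confounder, so the causal comparison is within department levels.
Within each level — Engineering: 90.4% vs 77.9%; Nursing: 22.0% vs 3.1% — Committee S is higher every time.

Committee S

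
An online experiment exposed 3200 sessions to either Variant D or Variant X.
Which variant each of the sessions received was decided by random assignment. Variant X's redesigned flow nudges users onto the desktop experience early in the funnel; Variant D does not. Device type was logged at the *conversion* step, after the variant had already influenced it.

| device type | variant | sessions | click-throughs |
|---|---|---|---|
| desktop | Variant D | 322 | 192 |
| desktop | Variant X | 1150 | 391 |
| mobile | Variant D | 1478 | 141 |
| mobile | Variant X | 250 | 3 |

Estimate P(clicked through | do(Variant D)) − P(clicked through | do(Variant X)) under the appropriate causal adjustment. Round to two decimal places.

-0.10

The device type-specific comparison favours Variant D throughout, but the pooled figures favour Variant X. The question is whether to condition on device type.
Device type is downstream of the variant. One should not condition on a consequence of treatment, so the overall rates are the right comparison.
The causal difference is the pooled difference: 0.185 − 0.281 = -0.096.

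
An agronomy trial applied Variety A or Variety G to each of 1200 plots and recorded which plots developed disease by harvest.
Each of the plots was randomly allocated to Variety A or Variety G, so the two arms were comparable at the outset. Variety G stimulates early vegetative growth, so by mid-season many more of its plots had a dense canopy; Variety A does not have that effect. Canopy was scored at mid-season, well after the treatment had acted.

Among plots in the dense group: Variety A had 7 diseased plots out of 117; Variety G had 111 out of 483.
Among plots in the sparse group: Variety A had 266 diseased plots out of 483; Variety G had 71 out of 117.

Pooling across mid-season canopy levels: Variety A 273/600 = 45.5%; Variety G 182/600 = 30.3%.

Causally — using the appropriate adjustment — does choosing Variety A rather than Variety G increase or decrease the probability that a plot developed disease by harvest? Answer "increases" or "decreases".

Within every mid-season canopy level Variety A has the lower rate, yet pooled Variety G does — Simpson's reversal.
Because the variety influences mid-season canopy, mid-season canopy is a post-treatment mediator, not a confounder. Stratifying on it would bias the estimate; the causal effect is the crude pooled difference.
Pooled: Variety A 45.5% vs Variety G 30.3%; Variety G is lower overall.

increases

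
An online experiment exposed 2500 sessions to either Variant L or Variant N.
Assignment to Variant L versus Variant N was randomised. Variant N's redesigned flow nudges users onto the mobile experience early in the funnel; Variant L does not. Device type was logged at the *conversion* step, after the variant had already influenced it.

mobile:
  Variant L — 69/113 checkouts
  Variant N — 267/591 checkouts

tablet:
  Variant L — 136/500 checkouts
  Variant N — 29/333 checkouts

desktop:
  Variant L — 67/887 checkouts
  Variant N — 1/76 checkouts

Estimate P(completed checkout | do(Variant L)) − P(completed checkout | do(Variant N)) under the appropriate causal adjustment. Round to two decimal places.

Variant L is higher inside every device type stratum but Variant N is higher in aggregate. Whether to stratify depends on how device type relates to the variant.
Because the variant influences device type, device type is a post-treatment mediator, not a confounder. Stratifying on it would bias the estimate; the causal effect is the crude pooled difference.
The causal difference is the pooled difference: 0.181 − 0.297 = -0.116.

-0.12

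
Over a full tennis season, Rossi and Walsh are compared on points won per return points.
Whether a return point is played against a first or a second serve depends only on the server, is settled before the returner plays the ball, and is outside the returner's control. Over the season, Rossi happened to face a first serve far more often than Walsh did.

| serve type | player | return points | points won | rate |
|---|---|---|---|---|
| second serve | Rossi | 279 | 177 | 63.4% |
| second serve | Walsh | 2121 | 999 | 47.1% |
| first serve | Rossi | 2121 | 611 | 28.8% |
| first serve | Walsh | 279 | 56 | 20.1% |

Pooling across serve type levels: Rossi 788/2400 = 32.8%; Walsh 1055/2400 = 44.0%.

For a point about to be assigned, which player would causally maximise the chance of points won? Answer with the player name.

Since serve type is a pre-existing factor (not a product of the player) and it affects the outcome on its own, it is a confounder. The stratified rates, not the pooled rate, identify the causal effect.
Within each level — second serve: 63.4% vs 47.1%; first serve: 28.8% vs 20.1% — Rossi is higher every time.

Rossi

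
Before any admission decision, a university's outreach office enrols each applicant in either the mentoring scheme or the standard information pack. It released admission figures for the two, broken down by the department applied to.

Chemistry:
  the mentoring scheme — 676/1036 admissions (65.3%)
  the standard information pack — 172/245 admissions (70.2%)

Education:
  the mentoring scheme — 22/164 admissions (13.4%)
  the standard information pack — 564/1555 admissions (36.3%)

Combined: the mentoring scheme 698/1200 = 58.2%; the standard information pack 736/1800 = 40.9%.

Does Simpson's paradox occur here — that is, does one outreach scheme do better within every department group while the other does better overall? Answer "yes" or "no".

yes

Within each department level (Chemistry 65.3% vs 70.2%; Education 13.4% vs 36.3%), the standard information pack has the higher rate every time. Pooled: 58.2% vs 40.9% — the mentoring scheme has the higher rate overall. The two comparisons disagree.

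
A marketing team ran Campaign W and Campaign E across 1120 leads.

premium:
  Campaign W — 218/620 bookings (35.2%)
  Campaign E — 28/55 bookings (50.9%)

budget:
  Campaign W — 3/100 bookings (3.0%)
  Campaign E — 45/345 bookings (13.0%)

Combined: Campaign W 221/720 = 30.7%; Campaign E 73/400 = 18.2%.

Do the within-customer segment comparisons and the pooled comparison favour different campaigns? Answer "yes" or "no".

Within each customer segment level (premium 35.2% vs 50.9%; budget 3.0% vs 13.0%), Campaign E has the higher rate every time. Pooled: 30.7% vs 18.2% — Campaign W has the higher rate overall. The two comparisons disagree.

yes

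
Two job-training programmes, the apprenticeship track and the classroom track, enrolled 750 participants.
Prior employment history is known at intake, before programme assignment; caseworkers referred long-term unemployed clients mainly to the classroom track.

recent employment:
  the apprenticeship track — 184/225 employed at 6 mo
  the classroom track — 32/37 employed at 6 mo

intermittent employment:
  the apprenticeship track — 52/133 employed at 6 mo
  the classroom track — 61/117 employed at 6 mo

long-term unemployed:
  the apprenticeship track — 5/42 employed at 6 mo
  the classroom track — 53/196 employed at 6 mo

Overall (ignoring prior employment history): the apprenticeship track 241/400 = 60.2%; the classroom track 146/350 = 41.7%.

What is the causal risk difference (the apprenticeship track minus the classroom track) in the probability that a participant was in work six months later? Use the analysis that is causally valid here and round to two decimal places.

-0.11

The prior employment history-specific comparison favours the classroom track throughout, but the pooled figures favour the apprenticeship track. The question is whether to condition on prior employment history.
Since prior employment history is a pre-existing factor (not a product of the programme) and it affects the outcome on its own, it is a confounder. The stratified rates, not the pooled rate, identify the causal effect.
Adjusting over the population distribution of prior employment history: 0.349·(0.818−0.865) + 0.333·(0.391−0.521) + 0.317·(0.119−0.270) = -0.108.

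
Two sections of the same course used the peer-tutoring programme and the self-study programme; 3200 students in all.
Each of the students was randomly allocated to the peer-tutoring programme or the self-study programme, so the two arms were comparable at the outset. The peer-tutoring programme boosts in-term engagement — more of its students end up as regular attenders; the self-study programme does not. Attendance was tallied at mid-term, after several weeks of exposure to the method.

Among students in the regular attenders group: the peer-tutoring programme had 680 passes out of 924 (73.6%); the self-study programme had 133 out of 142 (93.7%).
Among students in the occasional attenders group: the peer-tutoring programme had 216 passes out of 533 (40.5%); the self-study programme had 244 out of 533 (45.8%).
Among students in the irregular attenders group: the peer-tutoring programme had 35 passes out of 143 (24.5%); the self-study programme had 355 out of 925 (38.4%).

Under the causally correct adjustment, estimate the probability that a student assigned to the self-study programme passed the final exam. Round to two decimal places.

The stratified and pooled comparisons disagree (the self-study programme wins within each mid-term attendance; the peer-tutoring programme wins overall), so the answer turns on the causal role of mid-term attendance.
The distribution of mid-term attendance is itself part of what the teaching method does — it is an intermediate outcome. Holding it fixed would remove that part of the effect; the total effect is the pooled difference.
So P(outcome | do(the self-study programme)) is just the pooled rate for the self-study programme: 732/1600 = 0.458.

0.46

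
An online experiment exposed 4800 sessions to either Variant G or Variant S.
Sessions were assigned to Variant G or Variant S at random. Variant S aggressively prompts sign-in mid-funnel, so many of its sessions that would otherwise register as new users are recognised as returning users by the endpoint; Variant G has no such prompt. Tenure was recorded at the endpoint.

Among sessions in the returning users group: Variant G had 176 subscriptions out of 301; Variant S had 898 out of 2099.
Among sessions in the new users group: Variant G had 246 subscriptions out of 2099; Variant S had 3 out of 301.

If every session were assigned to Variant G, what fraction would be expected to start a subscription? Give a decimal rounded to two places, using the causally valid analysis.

0.18

The user tenure-specific comparison favours Variant G throughout, but the pooled figures favour Variant S. The question is whether to condition on user tenure.
User tenure here is a post-treatment variable shaped by the variant; conditioning on it would introduce bias rather than remove it. The overall comparison is the causal one.
So P(outcome | do(Variant G)) is just the pooled rate for Variant G: 422/2400 = 0.176.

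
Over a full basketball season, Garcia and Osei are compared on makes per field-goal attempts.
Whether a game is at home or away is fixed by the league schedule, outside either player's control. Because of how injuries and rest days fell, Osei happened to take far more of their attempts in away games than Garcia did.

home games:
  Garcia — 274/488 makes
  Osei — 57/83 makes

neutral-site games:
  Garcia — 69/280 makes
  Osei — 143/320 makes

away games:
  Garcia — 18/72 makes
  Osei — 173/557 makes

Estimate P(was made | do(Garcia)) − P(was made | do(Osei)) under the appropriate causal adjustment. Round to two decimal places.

Game venue differs across players for reasons unrelated to any effect of the player itself, and it separately predicts the outcome — a classic confounder. We must compare within game venue levels.
Adjusting over the population distribution of game venue: 0.317·(0.561−0.687) + 0.333·(0.246−0.447) + 0.349·(0.250−0.311) = -0.128.

-0.13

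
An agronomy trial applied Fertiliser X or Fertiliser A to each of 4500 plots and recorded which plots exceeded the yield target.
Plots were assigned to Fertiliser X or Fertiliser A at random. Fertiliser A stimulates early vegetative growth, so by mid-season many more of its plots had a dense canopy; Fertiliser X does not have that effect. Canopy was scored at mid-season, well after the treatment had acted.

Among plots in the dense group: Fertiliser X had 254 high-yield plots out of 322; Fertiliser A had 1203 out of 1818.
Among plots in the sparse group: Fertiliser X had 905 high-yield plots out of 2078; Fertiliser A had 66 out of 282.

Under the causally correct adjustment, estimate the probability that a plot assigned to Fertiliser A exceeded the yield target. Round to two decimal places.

Mid-season canopy is recorded after the fertiliser and is itself shifted by it — it sits on the causal path from fertiliser to outcome. Conditioning on a mediator would strip out part of the effect we want; the pooled comparison gives the total causal effect.
So P(outcome | do(Fertiliser A)) is just the pooled rate for Fertiliser A: 1269/2100 = 0.604.

0.60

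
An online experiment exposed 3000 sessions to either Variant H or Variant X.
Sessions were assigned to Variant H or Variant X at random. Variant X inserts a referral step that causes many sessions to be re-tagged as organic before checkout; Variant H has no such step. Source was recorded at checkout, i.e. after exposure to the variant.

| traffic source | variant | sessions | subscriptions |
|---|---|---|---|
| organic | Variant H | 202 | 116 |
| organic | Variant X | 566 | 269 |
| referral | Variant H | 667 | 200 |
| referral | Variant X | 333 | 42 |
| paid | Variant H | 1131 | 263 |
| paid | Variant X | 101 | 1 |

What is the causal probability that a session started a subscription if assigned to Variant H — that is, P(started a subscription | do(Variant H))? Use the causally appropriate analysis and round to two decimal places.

0.29

Variant H is higher inside every traffic source stratum but Variant X is higher in aggregate. Whether to stratify depends on how traffic source relates to the variant.
Traffic source is downstream of the variant. One should not condition on a consequence of treatment, so the overall rates are the right comparison.
So P(outcome | do(Variant H)) is just the pooled rate for Variant H: 579/2000 = 0.289.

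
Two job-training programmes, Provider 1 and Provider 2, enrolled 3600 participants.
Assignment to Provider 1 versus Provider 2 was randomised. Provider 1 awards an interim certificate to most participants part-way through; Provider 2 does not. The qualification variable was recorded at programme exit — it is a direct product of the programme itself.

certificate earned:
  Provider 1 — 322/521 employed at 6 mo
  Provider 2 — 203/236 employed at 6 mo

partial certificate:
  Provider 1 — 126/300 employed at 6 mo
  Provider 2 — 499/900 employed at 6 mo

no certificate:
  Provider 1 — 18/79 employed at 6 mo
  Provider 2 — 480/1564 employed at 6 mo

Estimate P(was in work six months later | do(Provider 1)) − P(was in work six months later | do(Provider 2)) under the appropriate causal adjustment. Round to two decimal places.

Provider 2 is higher inside every qualification attained during the programme stratum but Provider 1 is higher in aggregate. Whether to stratify depends on how qualification attained during the programme relates to the programme.
Qualification attained during the programme is recorded after the programme and is itself shifted by it — it sits on the causal path from programme to outcome. Conditioning on a mediator would strip out part of the effect we want; the pooled comparison gives the total causal effect.
The causal difference is the pooled difference: 0.518 − 0.438 = +0.080.

+0.08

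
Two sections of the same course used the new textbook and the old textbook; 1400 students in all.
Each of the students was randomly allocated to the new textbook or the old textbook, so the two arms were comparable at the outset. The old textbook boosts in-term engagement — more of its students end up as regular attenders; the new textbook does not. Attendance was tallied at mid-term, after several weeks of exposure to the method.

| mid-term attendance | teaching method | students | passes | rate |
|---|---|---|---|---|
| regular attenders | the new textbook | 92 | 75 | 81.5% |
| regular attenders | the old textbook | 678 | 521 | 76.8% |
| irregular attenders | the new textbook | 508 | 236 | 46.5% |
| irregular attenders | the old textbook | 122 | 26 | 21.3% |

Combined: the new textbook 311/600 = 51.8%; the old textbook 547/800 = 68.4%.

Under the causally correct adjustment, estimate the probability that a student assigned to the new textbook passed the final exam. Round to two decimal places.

Because the teaching method influences mid-term attendance, mid-term attendance is a post-treatment mediator, not a confounder. Stratifying on it would bias the estimate; the causal effect is the crude pooled difference.
So P(outcome | do(the new textbook)) is just the pooled rate for the new textbook: 311/600 = 0.518.

0.52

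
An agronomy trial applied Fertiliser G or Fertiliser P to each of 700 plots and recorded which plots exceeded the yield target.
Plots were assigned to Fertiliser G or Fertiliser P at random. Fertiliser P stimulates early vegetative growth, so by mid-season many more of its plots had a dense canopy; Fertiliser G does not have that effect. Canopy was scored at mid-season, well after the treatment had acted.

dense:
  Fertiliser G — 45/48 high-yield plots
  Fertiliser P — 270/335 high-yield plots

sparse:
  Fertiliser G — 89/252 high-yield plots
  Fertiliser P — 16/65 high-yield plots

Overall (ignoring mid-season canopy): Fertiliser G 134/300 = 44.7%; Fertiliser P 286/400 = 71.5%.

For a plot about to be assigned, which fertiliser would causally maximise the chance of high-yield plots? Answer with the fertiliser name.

Fertiliser P

Mid-season canopy is recorded after the fertiliser and is itself shifted by it — it sits on the causal path from fertiliser to outcome. Conditioning on a mediator would strip out part of the effect we want; the pooled comparison gives the total causal effect.
Pooled: Fertiliser G 44.7% vs Fertiliser P 71.5%; Fertiliser P is higher overall.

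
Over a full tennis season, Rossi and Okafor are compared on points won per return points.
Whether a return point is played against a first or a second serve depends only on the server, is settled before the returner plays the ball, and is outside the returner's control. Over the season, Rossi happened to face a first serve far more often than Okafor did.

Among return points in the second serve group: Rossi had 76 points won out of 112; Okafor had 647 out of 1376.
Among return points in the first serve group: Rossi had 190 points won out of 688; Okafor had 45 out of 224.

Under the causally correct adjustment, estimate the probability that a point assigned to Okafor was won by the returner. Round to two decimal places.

Since serve type is a pre-existing factor (not a product of the player) and it affects the outcome on its own, it is a confounder. The stratified rates, not the pooled rate, identify the causal effect.
Standardising Okafor to the population serve type mix: 0.620·647/1376 + 0.380·45/224 = 0.368.

0.37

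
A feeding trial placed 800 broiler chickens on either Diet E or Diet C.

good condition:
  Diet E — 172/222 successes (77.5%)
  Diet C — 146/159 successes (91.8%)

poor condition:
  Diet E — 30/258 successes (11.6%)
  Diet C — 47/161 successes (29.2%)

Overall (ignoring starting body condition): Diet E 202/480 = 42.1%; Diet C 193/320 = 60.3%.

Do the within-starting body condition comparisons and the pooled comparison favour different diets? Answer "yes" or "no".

Within each starting body condition level (good condition 77.5% vs 91.8%; poor condition 11.6% vs 29.2%), Diet C has the higher rate every time. Pooled: 42.1% vs 60.3% — Diet C has the higher rate overall. They agree.

no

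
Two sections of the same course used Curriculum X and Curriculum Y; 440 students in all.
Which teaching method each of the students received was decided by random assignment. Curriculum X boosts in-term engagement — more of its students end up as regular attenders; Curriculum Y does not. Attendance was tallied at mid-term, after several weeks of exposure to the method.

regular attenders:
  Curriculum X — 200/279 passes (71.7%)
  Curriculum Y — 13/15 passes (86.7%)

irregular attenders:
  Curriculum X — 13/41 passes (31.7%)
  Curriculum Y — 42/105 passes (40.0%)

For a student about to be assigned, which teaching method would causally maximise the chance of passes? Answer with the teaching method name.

Curriculum X

Mid-term attendance here is a post-treatment variable shaped by the teaching method; conditioning on it would introduce bias rather than remove it. The overall comparison is the causal one.
Pooled: Curriculum X 66.6% vs Curriculum Y 45.8%; Curriculum X is higher overall.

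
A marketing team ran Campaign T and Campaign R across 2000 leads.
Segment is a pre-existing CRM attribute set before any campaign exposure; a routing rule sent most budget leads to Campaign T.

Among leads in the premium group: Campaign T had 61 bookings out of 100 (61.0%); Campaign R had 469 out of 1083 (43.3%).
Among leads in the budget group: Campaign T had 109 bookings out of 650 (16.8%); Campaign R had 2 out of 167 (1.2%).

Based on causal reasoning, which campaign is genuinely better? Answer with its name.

Campaign T

Customer segment is set before the campaign has any effect — it is not caused by the campaign — and it independently drives the outcome. That makes it a confounder, so the causal comparison is within customer segment levels.
Within each level — premium: 61.0% vs 43.3%; budget: 16.8% vs 1.2% — Campaign T is higher every time.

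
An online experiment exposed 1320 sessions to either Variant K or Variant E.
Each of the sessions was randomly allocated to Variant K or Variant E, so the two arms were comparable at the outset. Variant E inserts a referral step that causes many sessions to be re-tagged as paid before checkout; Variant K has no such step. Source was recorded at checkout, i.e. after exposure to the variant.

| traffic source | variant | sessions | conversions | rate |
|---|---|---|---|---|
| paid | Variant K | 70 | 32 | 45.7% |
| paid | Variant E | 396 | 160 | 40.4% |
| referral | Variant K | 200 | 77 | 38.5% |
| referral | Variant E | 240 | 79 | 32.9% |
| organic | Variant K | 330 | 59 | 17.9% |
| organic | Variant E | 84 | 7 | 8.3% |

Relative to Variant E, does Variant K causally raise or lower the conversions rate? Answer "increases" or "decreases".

Variant K is higher inside every traffic source stratum but Variant E is higher in aggregate. Whether to stratify depends on how traffic source relates to the variant.
Traffic source is downstream of the variant. One should not condition on a consequence of treatment, so the overall rates are the right comparison.
Pooled: Variant K 28.0% vs Variant E 34.2%; Variant E is higher overall.

decreases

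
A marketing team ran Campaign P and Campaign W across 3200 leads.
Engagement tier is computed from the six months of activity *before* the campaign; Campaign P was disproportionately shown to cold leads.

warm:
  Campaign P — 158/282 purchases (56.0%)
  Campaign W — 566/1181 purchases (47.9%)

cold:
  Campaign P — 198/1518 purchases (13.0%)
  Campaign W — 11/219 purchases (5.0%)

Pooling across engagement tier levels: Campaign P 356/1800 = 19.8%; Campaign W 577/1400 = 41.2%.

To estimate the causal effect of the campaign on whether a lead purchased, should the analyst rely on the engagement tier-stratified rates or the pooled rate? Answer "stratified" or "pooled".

Engagement tier is set before the campaign has any effect — it is not caused by the campaign — and it independently drives the outcome. That makes it a confounder, so the causal comparison is within engagement tier levels.
Within each level — warm: 56.0% vs 47.9%; cold: 13.0% vs 5.0% — Campaign P is higher every time.

stratified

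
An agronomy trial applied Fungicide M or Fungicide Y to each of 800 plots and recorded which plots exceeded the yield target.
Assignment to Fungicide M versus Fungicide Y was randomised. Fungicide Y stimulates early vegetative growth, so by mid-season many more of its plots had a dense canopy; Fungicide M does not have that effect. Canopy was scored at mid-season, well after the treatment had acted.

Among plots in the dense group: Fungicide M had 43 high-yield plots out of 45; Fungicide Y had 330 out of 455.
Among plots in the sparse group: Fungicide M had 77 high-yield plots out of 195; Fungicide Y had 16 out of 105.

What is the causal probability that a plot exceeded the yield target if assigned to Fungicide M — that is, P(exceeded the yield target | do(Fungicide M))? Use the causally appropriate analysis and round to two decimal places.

The stratified and pooled comparisons disagree (Fungicide M wins within each mid-season canopy; Fungicide Y wins overall), so the answer turns on the causal role of mid-season canopy.
Because the fungicide influences mid-season canopy, mid-season canopy is a post-treatment mediator, not a confounder. Stratifying on it would bias the estimate; the causal effect is the crude pooled difference.
So P(outcome | do(Fungicide M)) is just the pooled rate for Fungicide M: 120/240 = 0.500.

0.50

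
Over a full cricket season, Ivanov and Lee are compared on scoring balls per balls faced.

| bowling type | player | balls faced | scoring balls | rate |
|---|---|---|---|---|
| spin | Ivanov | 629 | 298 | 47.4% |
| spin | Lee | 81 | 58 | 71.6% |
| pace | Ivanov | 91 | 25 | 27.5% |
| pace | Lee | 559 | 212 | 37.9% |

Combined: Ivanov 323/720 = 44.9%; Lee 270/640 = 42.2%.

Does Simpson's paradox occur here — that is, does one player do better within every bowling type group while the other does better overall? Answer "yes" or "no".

yes

Within each bowling type level (spin 47.4% vs 71.6%; pace 27.5% vs 37.9%), Lee has the higher rate every time. Pooled: 44.9% vs 42.2% — Ivanov has the higher rate overall. The two comparisons disagree.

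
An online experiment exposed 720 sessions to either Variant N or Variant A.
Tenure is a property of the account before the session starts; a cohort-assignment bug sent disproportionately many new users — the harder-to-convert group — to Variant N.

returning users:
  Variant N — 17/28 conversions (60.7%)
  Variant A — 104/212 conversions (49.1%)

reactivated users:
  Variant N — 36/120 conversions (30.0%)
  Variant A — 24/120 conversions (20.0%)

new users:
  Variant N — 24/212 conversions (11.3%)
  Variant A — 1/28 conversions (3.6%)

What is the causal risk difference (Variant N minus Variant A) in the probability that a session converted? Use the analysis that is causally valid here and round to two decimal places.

The user tenure-specific comparison favours Variant N throughout, but the pooled figures favour Variant A. The question is whether to condition on user tenure.
The imbalance in user tenure arose from how sessions were allocated, not from anything the variant did; and user tenure independently affects the outcome. The pooled gap is confounded — condition on user tenure.
Adjusting over the population distribution of user tenure: 0.333·(0.607−0.491) + 0.333·(0.300−0.200) + 0.333·(0.113−0.036) = +0.098.

+0.10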